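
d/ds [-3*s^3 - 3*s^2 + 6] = 3*s*(-3*s - 2)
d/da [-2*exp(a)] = -2*exp(a)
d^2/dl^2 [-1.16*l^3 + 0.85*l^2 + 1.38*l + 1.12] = 1.7 - 6.96*l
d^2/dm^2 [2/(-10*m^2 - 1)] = 40*(1 - 30*m^2)/(10*m^2 + 1)^3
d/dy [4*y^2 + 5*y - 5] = 8*y + 5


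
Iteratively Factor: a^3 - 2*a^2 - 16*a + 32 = (a - 2)*(a^2 - 16) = (a - 4)*(a - 2)*(a + 4)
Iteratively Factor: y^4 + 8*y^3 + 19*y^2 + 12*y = (y + 1)*(y^3 + 7*y^2 + 12*y) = (y + 1)*(y + 4)*(y^2 + 3*y) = y*(y + 1)*(y + 4)*(y + 3)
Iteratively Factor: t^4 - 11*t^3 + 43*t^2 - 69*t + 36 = (t - 3)*(t^3 - 8*t^2 + 19*t - 12) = (t - 3)^2*(t^2 - 5*t + 4) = (t - 4)*(t - 3)^2*(t - 1)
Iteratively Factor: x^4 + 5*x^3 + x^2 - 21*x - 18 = (x + 3)*(x^3 + 2*x^2 - 5*x - 6) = (x - 2)*(x + 3)*(x^2 + 4*x + 3) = (x - 2)*(x + 3)^2*(x + 1)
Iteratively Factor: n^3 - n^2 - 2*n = (n + 1)*(n^2 - 2*n) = n*(n + 1)*(n - 2)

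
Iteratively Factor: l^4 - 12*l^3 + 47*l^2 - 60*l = (l - 5)*(l^3 - 7*l^2 + 12*l) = (l - 5)*(l - 3)*(l^2 - 4*l) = l*(l - 5)*(l - 3)*(l - 4)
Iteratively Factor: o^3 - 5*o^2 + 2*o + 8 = (o - 4)*(o^2 - o - 2) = (o - 4)*(o - 2)*(o + 1)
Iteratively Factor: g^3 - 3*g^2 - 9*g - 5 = (g + 1)*(g^2 - 4*g - 5) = (g + 1)^2*(g - 5)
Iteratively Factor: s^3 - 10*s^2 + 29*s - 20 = (s - 5)*(s^2 - 5*s + 4) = (s - 5)*(s - 4)*(s - 1)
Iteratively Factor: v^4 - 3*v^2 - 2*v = (v)*(v^3 - 3*v - 2) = v*(v + 1)*(v^2 - v - 2) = v*(v + 1)^2*(v - 2)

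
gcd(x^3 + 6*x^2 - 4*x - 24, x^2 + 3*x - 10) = x - 2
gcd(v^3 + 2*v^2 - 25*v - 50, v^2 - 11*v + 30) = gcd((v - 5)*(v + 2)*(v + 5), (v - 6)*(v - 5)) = v - 5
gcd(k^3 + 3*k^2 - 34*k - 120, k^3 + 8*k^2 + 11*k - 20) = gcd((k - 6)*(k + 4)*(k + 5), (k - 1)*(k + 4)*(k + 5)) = k^2 + 9*k + 20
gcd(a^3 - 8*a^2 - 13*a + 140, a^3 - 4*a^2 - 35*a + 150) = a - 5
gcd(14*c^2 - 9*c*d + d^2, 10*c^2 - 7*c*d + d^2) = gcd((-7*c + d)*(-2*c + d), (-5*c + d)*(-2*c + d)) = 2*c - d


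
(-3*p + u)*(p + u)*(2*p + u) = -6*p^3 - 7*p^2*u + u^3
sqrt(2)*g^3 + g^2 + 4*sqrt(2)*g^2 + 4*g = g*(g + 4)*(sqrt(2)*g + 1)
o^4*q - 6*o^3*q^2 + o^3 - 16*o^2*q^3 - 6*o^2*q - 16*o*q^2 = o*(o - 8*q)*(o + 2*q)*(o*q + 1)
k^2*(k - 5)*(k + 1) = k^4 - 4*k^3 - 5*k^2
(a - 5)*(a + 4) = a^2 - a - 20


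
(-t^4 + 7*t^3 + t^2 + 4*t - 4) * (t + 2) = -t^5 + 5*t^4 + 15*t^3 + 6*t^2 + 4*t - 8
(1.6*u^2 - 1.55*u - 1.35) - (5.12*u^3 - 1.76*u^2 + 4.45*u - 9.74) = -5.12*u^3 + 3.36*u^2 - 6.0*u + 8.39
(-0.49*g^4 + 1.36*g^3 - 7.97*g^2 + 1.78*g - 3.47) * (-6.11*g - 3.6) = 2.9939*g^5 - 6.5456*g^4 + 43.8007*g^3 + 17.8162*g^2 + 14.7937*g + 12.492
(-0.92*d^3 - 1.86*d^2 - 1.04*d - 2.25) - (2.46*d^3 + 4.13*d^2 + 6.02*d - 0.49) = -3.38*d^3 - 5.99*d^2 - 7.06*d - 1.76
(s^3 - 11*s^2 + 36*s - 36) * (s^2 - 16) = s^5 - 11*s^4 + 20*s^3 + 140*s^2 - 576*s + 576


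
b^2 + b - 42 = (b - 6)*(b + 7)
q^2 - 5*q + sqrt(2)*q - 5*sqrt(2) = (q - 5)*(q + sqrt(2))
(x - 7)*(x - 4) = x^2 - 11*x + 28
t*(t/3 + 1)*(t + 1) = t^3/3 + 4*t^2/3 + t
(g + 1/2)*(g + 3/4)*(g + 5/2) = g^3 + 15*g^2/4 + 7*g/2 + 15/16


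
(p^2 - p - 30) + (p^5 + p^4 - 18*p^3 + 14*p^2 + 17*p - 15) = p^5 + p^4 - 18*p^3 + 15*p^2 + 16*p - 45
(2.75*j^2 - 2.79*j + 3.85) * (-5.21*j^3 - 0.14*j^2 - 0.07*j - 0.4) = -14.3275*j^5 + 14.1509*j^4 - 19.8604*j^3 - 1.4437*j^2 + 0.8465*j - 1.54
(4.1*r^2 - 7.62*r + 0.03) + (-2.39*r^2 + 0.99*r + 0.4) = 1.71*r^2 - 6.63*r + 0.43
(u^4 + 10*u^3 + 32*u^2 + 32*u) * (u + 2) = u^5 + 12*u^4 + 52*u^3 + 96*u^2 + 64*u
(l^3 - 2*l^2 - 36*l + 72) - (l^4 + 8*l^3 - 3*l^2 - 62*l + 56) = -l^4 - 7*l^3 + l^2 + 26*l + 16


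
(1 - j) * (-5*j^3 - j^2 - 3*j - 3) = 5*j^4 - 4*j^3 + 2*j^2 - 3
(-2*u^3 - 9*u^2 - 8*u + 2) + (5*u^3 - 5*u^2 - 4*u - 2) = 3*u^3 - 14*u^2 - 12*u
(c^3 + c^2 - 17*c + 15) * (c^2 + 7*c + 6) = c^5 + 8*c^4 - 4*c^3 - 98*c^2 + 3*c + 90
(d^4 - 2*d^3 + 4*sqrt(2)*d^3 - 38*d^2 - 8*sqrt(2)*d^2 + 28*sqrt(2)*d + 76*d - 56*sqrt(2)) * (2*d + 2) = 2*d^5 - 2*d^4 + 8*sqrt(2)*d^4 - 80*d^3 - 8*sqrt(2)*d^3 + 40*sqrt(2)*d^2 + 76*d^2 - 56*sqrt(2)*d + 152*d - 112*sqrt(2)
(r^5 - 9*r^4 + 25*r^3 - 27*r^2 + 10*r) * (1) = r^5 - 9*r^4 + 25*r^3 - 27*r^2 + 10*r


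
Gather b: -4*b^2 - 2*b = -4*b^2 - 2*b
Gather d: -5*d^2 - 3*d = -5*d^2 - 3*d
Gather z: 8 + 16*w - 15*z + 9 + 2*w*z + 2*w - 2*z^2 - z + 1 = 18*w - 2*z^2 + z*(2*w - 16) + 18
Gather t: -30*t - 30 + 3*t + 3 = -27*t - 27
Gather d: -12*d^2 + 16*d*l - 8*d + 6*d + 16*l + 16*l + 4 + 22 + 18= -12*d^2 + d*(16*l - 2) + 32*l + 44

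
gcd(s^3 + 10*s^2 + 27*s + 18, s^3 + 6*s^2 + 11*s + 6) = s^2 + 4*s + 3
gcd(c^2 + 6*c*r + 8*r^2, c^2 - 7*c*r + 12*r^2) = 1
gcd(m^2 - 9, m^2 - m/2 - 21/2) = m + 3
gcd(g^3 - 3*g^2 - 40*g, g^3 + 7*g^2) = g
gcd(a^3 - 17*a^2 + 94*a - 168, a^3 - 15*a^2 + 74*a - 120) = a^2 - 10*a + 24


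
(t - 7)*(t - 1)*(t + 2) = t^3 - 6*t^2 - 9*t + 14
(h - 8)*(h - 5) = h^2 - 13*h + 40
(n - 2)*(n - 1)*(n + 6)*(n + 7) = n^4 + 10*n^3 + 5*n^2 - 100*n + 84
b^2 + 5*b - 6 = (b - 1)*(b + 6)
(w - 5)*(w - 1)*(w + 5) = w^3 - w^2 - 25*w + 25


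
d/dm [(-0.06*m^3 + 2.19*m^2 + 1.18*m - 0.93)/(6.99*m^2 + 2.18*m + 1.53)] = (-0.4194*m^4 - 0.261599999999998*m^3 - 3.7494*m^2 + 19.7028*m + 3.8328)/(48.8601*m^4 + 30.4764*m^3 + 26.1418*m^2 + 6.6708*m + 2.3409)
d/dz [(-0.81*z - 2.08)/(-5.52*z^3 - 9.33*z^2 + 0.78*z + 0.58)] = (-8.9424*z^3 - 42.0021*z^2 - 38.8128*z + 1.1526)/(30.4704*z^6 + 103.0032*z^5 + 78.4377*z^4 - 20.958*z^3 - 10.2144*z^2 + 0.9048*z + 0.3364)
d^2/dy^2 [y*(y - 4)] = 2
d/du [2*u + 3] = 2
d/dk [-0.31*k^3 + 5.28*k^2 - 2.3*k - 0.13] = -0.93*k^2 + 10.56*k - 2.3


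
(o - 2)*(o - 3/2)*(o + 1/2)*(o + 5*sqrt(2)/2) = o^4 - 3*o^3 + 5*sqrt(2)*o^3/2 - 15*sqrt(2)*o^2/2 + 5*o^2/4 + 3*o/2 + 25*sqrt(2)*o/8 + 15*sqrt(2)/4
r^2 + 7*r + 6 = (r + 1)*(r + 6)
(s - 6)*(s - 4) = s^2 - 10*s + 24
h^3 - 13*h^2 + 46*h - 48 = (h - 8)*(h - 3)*(h - 2)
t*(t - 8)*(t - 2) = t^3 - 10*t^2 + 16*t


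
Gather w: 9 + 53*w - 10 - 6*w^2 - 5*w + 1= -6*w^2 + 48*w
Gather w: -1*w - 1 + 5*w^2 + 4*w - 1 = 5*w^2 + 3*w - 2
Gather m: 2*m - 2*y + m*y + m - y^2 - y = m*(y + 3) - y^2 - 3*y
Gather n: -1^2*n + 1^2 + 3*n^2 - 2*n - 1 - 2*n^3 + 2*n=-2*n^3 + 3*n^2 - n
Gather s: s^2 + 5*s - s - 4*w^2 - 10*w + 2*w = s^2 + 4*s - 4*w^2 - 8*w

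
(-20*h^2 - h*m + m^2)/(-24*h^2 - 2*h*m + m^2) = (5*h - m)/(6*h - m)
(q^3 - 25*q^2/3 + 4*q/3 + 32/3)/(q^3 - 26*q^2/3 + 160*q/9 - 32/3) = 3*(q^2 - 7*q - 8)/(3*q^2 - 22*q + 24)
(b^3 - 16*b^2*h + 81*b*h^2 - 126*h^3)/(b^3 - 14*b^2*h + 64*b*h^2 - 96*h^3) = (b^2 - 10*b*h + 21*h^2)/(b^2 - 8*b*h + 16*h^2)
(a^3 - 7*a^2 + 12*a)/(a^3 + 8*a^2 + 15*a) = (a^2 - 7*a + 12)/(a^2 + 8*a + 15)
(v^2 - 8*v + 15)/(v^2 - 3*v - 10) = (v - 3)/(v + 2)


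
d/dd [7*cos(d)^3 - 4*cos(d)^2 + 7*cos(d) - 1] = (-21*cos(d)^2 + 8*cos(d) - 7)*sin(d)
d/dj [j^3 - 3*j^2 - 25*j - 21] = 3*j^2 - 6*j - 25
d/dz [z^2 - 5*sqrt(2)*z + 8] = 2*z - 5*sqrt(2)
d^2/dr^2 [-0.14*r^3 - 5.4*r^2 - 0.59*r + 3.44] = -0.84*r - 10.8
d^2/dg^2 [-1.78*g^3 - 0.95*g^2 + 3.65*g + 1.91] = -10.68*g - 1.9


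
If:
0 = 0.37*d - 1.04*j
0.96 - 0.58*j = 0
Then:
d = 4.65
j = 1.66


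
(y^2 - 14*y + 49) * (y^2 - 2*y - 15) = y^4 - 16*y^3 + 62*y^2 + 112*y - 735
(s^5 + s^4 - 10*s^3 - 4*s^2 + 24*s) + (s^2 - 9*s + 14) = s^5 + s^4 - 10*s^3 - 3*s^2 + 15*s + 14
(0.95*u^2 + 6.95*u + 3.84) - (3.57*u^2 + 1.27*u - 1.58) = -2.62*u^2 + 5.68*u + 5.42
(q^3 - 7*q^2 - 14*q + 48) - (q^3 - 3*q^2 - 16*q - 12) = -4*q^2 + 2*q + 60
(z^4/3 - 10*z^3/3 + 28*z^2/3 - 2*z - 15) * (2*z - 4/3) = 2*z^5/3 - 64*z^4/9 + 208*z^3/9 - 148*z^2/9 - 82*z/3 + 20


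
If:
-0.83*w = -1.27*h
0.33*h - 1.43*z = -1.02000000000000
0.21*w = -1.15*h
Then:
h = 0.00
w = 0.00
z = 0.71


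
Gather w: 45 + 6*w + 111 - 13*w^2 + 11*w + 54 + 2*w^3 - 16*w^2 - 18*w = 2*w^3 - 29*w^2 - w + 210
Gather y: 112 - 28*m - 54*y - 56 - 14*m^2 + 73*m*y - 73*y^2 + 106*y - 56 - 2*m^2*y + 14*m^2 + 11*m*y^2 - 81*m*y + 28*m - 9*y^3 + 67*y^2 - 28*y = -9*y^3 + y^2*(11*m - 6) + y*(-2*m^2 - 8*m + 24)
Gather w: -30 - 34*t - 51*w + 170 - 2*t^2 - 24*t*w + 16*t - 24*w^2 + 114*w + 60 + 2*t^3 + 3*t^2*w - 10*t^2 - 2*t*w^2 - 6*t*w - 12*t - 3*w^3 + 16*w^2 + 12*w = 2*t^3 - 12*t^2 - 30*t - 3*w^3 + w^2*(-2*t - 8) + w*(3*t^2 - 30*t + 75) + 200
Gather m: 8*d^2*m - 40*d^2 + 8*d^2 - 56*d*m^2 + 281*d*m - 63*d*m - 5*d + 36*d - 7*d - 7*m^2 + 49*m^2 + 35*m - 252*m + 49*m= -32*d^2 + 24*d + m^2*(42 - 56*d) + m*(8*d^2 + 218*d - 168)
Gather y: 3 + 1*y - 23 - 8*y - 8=-7*y - 28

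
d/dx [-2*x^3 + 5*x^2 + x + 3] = -6*x^2 + 10*x + 1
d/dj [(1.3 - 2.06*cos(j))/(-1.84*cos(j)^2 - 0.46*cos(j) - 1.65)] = (3.7904*cos(j)^2 - 4.784*cos(j) - 3.997)*sin(j)/(3.3856*cos(j)^4 + 1.6928*cos(j)^3 + 6.2836*cos(j)^2 + 1.518*cos(j) + 2.7225)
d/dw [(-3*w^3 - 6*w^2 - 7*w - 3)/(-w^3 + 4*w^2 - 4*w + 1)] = (-18*w^4 + 10*w^3 + 34*w^2 + 12*w - 19)/(w^6 - 8*w^5 + 24*w^4 - 34*w^3 + 24*w^2 - 8*w + 1)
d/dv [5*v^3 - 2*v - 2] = 15*v^2 - 2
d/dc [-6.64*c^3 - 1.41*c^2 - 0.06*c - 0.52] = -19.92*c^2 - 2.82*c - 0.06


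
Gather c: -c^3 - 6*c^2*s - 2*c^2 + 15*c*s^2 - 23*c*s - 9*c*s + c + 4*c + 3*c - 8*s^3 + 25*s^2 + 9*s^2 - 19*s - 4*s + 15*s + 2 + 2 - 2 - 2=-c^3 + c^2*(-6*s - 2) + c*(15*s^2 - 32*s + 8) - 8*s^3 + 34*s^2 - 8*s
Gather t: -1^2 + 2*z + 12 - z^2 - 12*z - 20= -z^2 - 10*z - 9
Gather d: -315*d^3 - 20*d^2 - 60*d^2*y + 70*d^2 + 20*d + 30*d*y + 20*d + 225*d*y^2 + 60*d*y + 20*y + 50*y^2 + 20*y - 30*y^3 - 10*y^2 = -315*d^3 + d^2*(50 - 60*y) + d*(225*y^2 + 90*y + 40) - 30*y^3 + 40*y^2 + 40*y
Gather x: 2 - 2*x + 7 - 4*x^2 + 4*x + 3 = -4*x^2 + 2*x + 12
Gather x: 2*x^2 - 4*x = 2*x^2 - 4*x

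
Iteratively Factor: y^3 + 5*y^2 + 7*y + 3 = (y + 1)*(y^2 + 4*y + 3) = (y + 1)^2*(y + 3)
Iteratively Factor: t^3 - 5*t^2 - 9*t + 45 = (t - 3)*(t^2 - 2*t - 15) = (t - 3)*(t + 3)*(t - 5)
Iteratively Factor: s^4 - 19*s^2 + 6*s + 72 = (s - 3)*(s^3 + 3*s^2 - 10*s - 24) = (s - 3)^2*(s^2 + 6*s + 8) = (s - 3)^2*(s + 4)*(s + 2)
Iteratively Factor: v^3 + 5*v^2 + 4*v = (v + 1)*(v^2 + 4*v) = (v + 1)*(v + 4)*(v)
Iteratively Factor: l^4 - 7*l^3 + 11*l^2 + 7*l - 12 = (l - 1)*(l^3 - 6*l^2 + 5*l + 12) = (l - 4)*(l - 1)*(l^2 - 2*l - 3) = (l - 4)*(l - 3)*(l - 1)*(l + 1)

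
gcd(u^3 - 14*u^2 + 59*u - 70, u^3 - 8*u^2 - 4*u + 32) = u - 2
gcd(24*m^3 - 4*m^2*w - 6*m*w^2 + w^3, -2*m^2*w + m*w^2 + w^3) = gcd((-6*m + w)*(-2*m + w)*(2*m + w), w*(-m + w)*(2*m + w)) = 2*m + w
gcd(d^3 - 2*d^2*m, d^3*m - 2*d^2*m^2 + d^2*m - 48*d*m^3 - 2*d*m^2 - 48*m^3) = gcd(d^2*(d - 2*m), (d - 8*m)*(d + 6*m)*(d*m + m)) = 1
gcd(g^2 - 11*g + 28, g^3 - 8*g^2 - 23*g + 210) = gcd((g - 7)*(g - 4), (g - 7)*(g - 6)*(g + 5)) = g - 7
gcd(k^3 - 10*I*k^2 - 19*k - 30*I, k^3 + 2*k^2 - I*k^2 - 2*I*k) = 1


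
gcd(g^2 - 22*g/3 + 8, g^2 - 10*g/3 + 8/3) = g - 4/3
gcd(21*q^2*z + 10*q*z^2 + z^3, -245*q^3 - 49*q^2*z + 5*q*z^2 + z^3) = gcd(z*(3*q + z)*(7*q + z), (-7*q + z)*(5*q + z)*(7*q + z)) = 7*q + z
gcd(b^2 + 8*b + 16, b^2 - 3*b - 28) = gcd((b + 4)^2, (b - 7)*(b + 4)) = b + 4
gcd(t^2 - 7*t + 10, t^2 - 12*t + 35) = t - 5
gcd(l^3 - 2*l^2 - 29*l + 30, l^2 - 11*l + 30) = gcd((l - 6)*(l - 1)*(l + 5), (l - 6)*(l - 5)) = l - 6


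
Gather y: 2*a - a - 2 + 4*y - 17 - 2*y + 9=a + 2*y - 10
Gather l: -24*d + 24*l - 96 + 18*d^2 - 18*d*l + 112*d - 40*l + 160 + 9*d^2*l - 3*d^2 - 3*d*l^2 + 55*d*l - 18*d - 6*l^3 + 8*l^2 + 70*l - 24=15*d^2 + 70*d - 6*l^3 + l^2*(8 - 3*d) + l*(9*d^2 + 37*d + 54) + 40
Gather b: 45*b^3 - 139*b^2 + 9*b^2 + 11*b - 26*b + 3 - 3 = 45*b^3 - 130*b^2 - 15*b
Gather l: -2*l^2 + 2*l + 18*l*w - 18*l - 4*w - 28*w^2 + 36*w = -2*l^2 + l*(18*w - 16) - 28*w^2 + 32*w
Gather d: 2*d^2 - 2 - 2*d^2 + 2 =0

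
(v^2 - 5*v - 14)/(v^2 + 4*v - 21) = (v^2 - 5*v - 14)/(v^2 + 4*v - 21)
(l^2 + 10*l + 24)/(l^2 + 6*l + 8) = (l + 6)/(l + 2)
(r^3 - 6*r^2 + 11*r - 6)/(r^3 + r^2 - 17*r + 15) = (r - 2)/(r + 5)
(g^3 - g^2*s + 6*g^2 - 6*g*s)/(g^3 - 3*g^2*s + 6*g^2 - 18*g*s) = (-g + s)/(-g + 3*s)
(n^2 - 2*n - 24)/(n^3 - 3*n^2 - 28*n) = (n - 6)/(n*(n - 7))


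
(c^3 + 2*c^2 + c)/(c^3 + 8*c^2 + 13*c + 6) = c/(c + 6)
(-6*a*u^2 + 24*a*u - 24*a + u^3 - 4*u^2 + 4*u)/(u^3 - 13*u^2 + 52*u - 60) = (-6*a*u + 12*a + u^2 - 2*u)/(u^2 - 11*u + 30)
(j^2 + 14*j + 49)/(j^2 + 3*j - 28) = (j + 7)/(j - 4)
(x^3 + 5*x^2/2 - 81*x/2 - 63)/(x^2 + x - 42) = x + 3/2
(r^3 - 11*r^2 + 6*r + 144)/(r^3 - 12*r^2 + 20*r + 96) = (r + 3)/(r + 2)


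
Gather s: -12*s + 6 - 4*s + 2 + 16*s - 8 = 0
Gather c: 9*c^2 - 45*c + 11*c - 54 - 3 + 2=9*c^2 - 34*c - 55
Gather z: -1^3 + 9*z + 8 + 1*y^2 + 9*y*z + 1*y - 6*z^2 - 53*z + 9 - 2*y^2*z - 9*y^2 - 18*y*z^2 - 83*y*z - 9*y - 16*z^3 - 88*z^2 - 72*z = -8*y^2 - 8*y - 16*z^3 + z^2*(-18*y - 94) + z*(-2*y^2 - 74*y - 116) + 16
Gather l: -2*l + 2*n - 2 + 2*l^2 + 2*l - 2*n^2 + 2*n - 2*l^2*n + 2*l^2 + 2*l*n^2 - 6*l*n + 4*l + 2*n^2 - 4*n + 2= l^2*(4 - 2*n) + l*(2*n^2 - 6*n + 4)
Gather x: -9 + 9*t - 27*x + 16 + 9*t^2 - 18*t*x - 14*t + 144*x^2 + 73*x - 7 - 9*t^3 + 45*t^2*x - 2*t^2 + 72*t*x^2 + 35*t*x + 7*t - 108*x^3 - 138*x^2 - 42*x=-9*t^3 + 7*t^2 + 2*t - 108*x^3 + x^2*(72*t + 6) + x*(45*t^2 + 17*t + 4)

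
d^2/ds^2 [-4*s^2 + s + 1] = -8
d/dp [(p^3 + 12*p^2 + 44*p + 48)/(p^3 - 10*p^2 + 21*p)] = 2*(-11*p^4 - 23*p^3 + 274*p^2 + 480*p - 504)/(p^2*(p^4 - 20*p^3 + 142*p^2 - 420*p + 441))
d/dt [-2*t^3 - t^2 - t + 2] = -6*t^2 - 2*t - 1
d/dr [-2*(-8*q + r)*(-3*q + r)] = 22*q - 4*r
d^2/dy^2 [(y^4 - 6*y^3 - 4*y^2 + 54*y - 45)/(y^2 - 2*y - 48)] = 2*(y^6 - 6*y^5 - 132*y^4 + 502*y^3 + 11385*y^2 - 33426*y - 16740)/(y^6 - 6*y^5 - 132*y^4 + 568*y^3 + 6336*y^2 - 13824*y - 110592)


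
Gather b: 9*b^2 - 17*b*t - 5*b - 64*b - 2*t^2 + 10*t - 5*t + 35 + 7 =9*b^2 + b*(-17*t - 69) - 2*t^2 + 5*t + 42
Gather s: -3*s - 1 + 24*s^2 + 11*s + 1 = 24*s^2 + 8*s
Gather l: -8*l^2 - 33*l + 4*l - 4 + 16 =-8*l^2 - 29*l + 12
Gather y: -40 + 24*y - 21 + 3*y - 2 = 27*y - 63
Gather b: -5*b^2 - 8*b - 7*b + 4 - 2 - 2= -5*b^2 - 15*b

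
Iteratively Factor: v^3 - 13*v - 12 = (v + 1)*(v^2 - v - 12) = (v + 1)*(v + 3)*(v - 4)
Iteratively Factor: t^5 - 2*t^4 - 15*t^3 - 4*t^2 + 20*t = (t + 2)*(t^4 - 4*t^3 - 7*t^2 + 10*t) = t*(t + 2)*(t^3 - 4*t^2 - 7*t + 10) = t*(t + 2)^2*(t^2 - 6*t + 5) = t*(t - 5)*(t + 2)^2*(t - 1)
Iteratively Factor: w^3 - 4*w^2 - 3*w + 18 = (w - 3)*(w^2 - w - 6) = (w - 3)^2*(w + 2)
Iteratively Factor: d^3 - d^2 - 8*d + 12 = (d - 2)*(d^2 + d - 6) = (d - 2)*(d + 3)*(d - 2)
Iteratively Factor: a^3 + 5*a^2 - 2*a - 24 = (a + 4)*(a^2 + a - 6) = (a - 2)*(a + 4)*(a + 3)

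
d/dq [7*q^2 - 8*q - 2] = 14*q - 8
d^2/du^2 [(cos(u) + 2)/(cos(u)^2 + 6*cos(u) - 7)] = (-9*(1 - cos(2*u))^2*cos(u)/4 - (1 - cos(2*u))^2/2 - 151*cos(u)/2 - 81*cos(2*u) - 21*cos(3*u) + cos(5*u)/2 + 177)/((cos(u) - 1)^3*(cos(u) + 7)^3)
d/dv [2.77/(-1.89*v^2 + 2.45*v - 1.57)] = (10.4706*v - 6.7865)/(1.89*v^2 - 2.45*v + 1.57)^2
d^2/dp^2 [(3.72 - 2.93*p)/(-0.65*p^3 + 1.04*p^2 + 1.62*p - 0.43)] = (7.42755*p^5 - 30.74448*p^4 + 52.744276*p^3 - 10.465572*p^2 - 23.50452*p - 18.770628)/(0.274625*p^9 - 1.3182*p^8 + 0.0557699999999999*p^7 + 5.990881*p^6 - 1.883076*p^5 - 9.509604*p^4 + 0.455811*p^3 + 2.808588*p^2 - 0.898614*p + 0.079507)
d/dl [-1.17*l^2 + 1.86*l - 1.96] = 1.86 - 2.34*l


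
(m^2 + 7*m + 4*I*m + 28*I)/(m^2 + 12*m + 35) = (m + 4*I)/(m + 5)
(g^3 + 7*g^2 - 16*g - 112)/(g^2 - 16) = g + 7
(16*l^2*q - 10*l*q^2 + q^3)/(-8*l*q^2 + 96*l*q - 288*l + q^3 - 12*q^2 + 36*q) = q*(-2*l + q)/(q^2 - 12*q + 36)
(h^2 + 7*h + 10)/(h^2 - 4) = (h + 5)/(h - 2)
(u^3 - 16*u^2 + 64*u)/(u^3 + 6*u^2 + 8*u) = (u^2 - 16*u + 64)/(u^2 + 6*u + 8)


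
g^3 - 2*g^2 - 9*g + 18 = (g - 3)*(g - 2)*(g + 3)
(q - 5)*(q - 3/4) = q^2 - 23*q/4 + 15/4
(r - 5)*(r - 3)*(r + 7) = r^3 - r^2 - 41*r + 105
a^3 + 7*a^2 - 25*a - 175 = (a - 5)*(a + 5)*(a + 7)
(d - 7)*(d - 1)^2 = d^3 - 9*d^2 + 15*d - 7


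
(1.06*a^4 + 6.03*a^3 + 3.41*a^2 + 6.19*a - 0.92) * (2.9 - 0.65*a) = -0.689*a^5 - 0.8455*a^4 + 15.2705*a^3 + 5.8655*a^2 + 18.549*a - 2.668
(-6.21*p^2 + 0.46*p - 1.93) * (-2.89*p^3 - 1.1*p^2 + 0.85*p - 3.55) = 17.9469*p^5 + 5.5016*p^4 - 0.2068*p^3 + 24.5595*p^2 - 3.2735*p + 6.8515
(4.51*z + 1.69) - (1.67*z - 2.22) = 2.84*z + 3.91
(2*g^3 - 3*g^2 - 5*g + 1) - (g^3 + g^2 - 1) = g^3 - 4*g^2 - 5*g + 2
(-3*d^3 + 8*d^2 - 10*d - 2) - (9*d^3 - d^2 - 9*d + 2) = -12*d^3 + 9*d^2 - d - 4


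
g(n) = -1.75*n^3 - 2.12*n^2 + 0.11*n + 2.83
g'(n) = -5.25*n^2 - 4.24*n + 0.11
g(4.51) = -200.33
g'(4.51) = -125.80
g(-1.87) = 6.65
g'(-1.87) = -10.32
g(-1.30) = 2.95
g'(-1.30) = -3.25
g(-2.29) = 12.48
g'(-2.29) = -17.71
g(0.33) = 2.57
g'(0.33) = -1.86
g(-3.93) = 75.88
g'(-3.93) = -64.31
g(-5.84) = 278.44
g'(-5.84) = -154.18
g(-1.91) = 7.08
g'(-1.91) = -10.94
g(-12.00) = 2720.23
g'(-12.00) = -705.01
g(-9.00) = 1105.87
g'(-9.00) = -386.98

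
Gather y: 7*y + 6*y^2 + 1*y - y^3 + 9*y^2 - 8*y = -y^3 + 15*y^2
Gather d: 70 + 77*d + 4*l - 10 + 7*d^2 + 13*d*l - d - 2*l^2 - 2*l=7*d^2 + d*(13*l + 76) - 2*l^2 + 2*l + 60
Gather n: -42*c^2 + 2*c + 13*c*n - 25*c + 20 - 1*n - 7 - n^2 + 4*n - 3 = -42*c^2 - 23*c - n^2 + n*(13*c + 3) + 10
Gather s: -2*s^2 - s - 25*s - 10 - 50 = -2*s^2 - 26*s - 60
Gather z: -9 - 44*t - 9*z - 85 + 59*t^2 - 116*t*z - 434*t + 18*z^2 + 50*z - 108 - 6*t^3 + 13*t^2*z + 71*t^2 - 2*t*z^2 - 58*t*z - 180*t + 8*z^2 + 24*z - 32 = -6*t^3 + 130*t^2 - 658*t + z^2*(26 - 2*t) + z*(13*t^2 - 174*t + 65) - 234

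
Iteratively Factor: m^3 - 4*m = (m + 2)*(m^2 - 2*m) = m*(m + 2)*(m - 2)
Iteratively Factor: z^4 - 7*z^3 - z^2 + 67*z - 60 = (z - 5)*(z^3 - 2*z^2 - 11*z + 12) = (z - 5)*(z + 3)*(z^2 - 5*z + 4) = (z - 5)*(z - 1)*(z + 3)*(z - 4)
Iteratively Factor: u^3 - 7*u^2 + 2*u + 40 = (u - 4)*(u^2 - 3*u - 10) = (u - 4)*(u + 2)*(u - 5)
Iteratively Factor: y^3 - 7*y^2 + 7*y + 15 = (y + 1)*(y^2 - 8*y + 15) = (y - 5)*(y + 1)*(y - 3)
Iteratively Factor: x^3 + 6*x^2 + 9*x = (x + 3)*(x^2 + 3*x) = x*(x + 3)*(x + 3)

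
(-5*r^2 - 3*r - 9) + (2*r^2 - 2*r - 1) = -3*r^2 - 5*r - 10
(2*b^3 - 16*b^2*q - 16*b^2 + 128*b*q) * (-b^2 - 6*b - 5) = -2*b^5 + 16*b^4*q + 4*b^4 - 32*b^3*q + 86*b^3 - 688*b^2*q + 80*b^2 - 640*b*q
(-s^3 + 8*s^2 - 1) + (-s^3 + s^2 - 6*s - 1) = -2*s^3 + 9*s^2 - 6*s - 2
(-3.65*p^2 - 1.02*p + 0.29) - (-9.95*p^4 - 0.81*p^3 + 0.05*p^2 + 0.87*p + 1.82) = 9.95*p^4 + 0.81*p^3 - 3.7*p^2 - 1.89*p - 1.53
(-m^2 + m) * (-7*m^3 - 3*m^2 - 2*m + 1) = 7*m^5 - 4*m^4 - m^3 - 3*m^2 + m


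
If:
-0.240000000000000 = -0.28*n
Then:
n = 0.86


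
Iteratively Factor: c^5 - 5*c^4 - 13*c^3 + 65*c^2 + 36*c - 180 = (c + 3)*(c^4 - 8*c^3 + 11*c^2 + 32*c - 60) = (c - 3)*(c + 3)*(c^3 - 5*c^2 - 4*c + 20) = (c - 3)*(c + 2)*(c + 3)*(c^2 - 7*c + 10) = (c - 3)*(c - 2)*(c + 2)*(c + 3)*(c - 5)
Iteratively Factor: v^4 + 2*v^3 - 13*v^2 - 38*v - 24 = (v + 3)*(v^3 - v^2 - 10*v - 8) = (v - 4)*(v + 3)*(v^2 + 3*v + 2) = (v - 4)*(v + 1)*(v + 3)*(v + 2)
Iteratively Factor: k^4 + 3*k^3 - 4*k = (k)*(k^3 + 3*k^2 - 4) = k*(k - 1)*(k^2 + 4*k + 4) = k*(k - 1)*(k + 2)*(k + 2)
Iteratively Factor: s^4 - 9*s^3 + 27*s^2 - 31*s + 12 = (s - 3)*(s^3 - 6*s^2 + 9*s - 4) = (s - 3)*(s - 1)*(s^2 - 5*s + 4) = (s - 4)*(s - 3)*(s - 1)*(s - 1)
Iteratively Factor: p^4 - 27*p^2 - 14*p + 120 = (p - 5)*(p^3 + 5*p^2 - 2*p - 24) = (p - 5)*(p + 3)*(p^2 + 2*p - 8) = (p - 5)*(p - 2)*(p + 3)*(p + 4)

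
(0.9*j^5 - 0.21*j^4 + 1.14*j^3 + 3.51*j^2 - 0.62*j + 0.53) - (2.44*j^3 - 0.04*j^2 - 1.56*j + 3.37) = 0.9*j^5 - 0.21*j^4 - 1.3*j^3 + 3.55*j^2 + 0.94*j - 2.84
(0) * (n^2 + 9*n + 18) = 0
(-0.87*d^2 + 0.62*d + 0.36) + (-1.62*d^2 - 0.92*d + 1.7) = -2.49*d^2 - 0.3*d + 2.06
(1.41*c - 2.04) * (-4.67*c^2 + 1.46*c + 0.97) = -6.5847*c^3 + 11.5854*c^2 - 1.6107*c - 1.9788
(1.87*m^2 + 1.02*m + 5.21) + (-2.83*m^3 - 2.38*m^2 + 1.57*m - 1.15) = -2.83*m^3 - 0.51*m^2 + 2.59*m + 4.06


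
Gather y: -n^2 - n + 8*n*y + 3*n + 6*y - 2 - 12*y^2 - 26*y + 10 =-n^2 + 2*n - 12*y^2 + y*(8*n - 20) + 8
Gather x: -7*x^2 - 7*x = -7*x^2 - 7*x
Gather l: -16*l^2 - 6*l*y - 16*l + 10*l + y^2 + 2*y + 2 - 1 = -16*l^2 + l*(-6*y - 6) + y^2 + 2*y + 1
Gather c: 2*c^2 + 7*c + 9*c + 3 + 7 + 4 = 2*c^2 + 16*c + 14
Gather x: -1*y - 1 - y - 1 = -2*y - 2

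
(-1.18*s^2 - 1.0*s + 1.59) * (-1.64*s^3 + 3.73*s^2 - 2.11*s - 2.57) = 1.9352*s^5 - 2.7614*s^4 - 3.8478*s^3 + 11.0733*s^2 - 0.7849*s - 4.0863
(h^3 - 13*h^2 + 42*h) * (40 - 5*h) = -5*h^4 + 105*h^3 - 730*h^2 + 1680*h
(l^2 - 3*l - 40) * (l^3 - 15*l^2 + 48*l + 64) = l^5 - 18*l^4 + 53*l^3 + 520*l^2 - 2112*l - 2560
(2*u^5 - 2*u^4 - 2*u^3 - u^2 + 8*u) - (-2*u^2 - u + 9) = 2*u^5 - 2*u^4 - 2*u^3 + u^2 + 9*u - 9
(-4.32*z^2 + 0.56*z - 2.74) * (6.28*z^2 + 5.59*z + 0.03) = -27.1296*z^4 - 20.632*z^3 - 14.2064*z^2 - 15.2998*z - 0.0822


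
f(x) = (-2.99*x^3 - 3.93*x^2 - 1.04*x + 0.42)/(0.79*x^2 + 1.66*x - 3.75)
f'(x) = (-1.58*x - 1.66)*(-2.99*x^3 - 3.93*x^2 - 1.04*x + 0.42)/(0.79*x^2 + 1.66*x - 3.75)^2 + (-8.97*x^2 - 7.86*x - 1.04)/(0.79*x^2 + 1.66*x - 3.75)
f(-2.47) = -7.94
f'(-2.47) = 17.87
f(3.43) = -15.13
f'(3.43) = -2.35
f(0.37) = 0.22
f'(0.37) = 1.87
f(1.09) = 9.24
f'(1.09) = 51.40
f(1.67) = -21.38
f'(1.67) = 43.03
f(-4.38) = 43.73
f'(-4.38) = 22.09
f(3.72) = -15.85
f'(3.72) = -2.61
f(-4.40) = 43.30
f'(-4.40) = 21.00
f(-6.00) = 34.69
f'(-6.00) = -0.37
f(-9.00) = 41.31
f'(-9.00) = -3.05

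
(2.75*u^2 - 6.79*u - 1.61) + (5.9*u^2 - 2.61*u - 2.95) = 8.65*u^2 - 9.4*u - 4.56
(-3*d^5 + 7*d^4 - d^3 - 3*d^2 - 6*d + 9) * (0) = 0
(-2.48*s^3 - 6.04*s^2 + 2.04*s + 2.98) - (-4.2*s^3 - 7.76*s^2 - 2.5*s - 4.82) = 1.72*s^3 + 1.72*s^2 + 4.54*s + 7.8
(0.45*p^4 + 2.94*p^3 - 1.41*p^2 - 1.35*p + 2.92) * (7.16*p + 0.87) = 3.222*p^5 + 21.4419*p^4 - 7.5378*p^3 - 10.8927*p^2 + 19.7327*p + 2.5404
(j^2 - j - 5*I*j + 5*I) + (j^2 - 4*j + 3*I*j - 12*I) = 2*j^2 - 5*j - 2*I*j - 7*I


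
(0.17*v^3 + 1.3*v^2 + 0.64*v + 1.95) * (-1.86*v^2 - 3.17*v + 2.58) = -0.3162*v^5 - 2.9569*v^4 - 4.8728*v^3 - 2.3018*v^2 - 4.5303*v + 5.031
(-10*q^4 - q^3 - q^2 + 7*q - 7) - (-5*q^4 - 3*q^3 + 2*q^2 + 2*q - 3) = -5*q^4 + 2*q^3 - 3*q^2 + 5*q - 4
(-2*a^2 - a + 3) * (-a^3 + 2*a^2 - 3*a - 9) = 2*a^5 - 3*a^4 + a^3 + 27*a^2 - 27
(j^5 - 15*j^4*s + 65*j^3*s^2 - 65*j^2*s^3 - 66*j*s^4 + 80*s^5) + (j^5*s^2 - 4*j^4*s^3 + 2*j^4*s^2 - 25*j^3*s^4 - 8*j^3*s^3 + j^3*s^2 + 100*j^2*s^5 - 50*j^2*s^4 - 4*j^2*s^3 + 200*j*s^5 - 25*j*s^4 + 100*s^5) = j^5*s^2 + j^5 - 4*j^4*s^3 + 2*j^4*s^2 - 15*j^4*s - 25*j^3*s^4 - 8*j^3*s^3 + 66*j^3*s^2 + 100*j^2*s^5 - 50*j^2*s^4 - 69*j^2*s^3 + 200*j*s^5 - 91*j*s^4 + 180*s^5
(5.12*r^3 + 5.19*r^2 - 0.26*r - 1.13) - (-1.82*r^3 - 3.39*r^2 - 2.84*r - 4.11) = 6.94*r^3 + 8.58*r^2 + 2.58*r + 2.98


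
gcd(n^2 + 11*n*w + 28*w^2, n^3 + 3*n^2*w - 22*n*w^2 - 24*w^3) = 1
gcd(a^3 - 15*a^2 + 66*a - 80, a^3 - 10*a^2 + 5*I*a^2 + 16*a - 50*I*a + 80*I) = a^2 - 10*a + 16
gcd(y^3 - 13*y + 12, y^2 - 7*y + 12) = y - 3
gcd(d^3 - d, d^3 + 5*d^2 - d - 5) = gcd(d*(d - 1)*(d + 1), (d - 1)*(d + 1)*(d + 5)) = d^2 - 1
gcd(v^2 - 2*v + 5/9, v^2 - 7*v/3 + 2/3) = v - 1/3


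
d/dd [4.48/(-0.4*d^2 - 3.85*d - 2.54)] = (3.584*d + 17.248)/(0.4*d^2 + 3.85*d + 2.54)^2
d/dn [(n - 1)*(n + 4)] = 2*n + 3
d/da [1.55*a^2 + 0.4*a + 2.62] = 3.1*a + 0.4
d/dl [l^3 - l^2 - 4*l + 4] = 3*l^2 - 2*l - 4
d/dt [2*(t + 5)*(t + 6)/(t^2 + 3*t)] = 4*(-4*t^2 - 30*t - 45)/(t^2*(t^2 + 6*t + 9))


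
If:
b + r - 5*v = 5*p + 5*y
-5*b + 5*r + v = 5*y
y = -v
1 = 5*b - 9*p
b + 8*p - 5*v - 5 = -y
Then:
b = 13/14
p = 17/42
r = 23/21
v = -5/36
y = 5/36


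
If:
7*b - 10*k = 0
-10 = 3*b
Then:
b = -10/3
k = -7/3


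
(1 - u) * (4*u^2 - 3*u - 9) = -4*u^3 + 7*u^2 + 6*u - 9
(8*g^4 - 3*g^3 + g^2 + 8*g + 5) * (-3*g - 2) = -24*g^5 - 7*g^4 + 3*g^3 - 26*g^2 - 31*g - 10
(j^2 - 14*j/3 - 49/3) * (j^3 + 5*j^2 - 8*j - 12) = j^5 + j^4/3 - 143*j^3/3 - 169*j^2/3 + 560*j/3 + 196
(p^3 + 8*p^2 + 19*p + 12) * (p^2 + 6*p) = p^5 + 14*p^4 + 67*p^3 + 126*p^2 + 72*p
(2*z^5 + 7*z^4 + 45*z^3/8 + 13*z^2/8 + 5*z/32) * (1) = 2*z^5 + 7*z^4 + 45*z^3/8 + 13*z^2/8 + 5*z/32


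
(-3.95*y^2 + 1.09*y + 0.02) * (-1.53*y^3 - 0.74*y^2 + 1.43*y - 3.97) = 6.0435*y^5 + 1.2553*y^4 - 6.4857*y^3 + 17.2254*y^2 - 4.2987*y - 0.0794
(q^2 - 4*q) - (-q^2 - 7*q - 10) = 2*q^2 + 3*q + 10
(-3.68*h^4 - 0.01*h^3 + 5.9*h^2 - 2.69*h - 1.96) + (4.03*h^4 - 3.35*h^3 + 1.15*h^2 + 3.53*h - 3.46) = 0.35*h^4 - 3.36*h^3 + 7.05*h^2 + 0.84*h - 5.42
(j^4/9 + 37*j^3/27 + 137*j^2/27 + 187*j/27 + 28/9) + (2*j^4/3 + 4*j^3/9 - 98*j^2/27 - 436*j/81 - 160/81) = 7*j^4/9 + 49*j^3/27 + 13*j^2/9 + 125*j/81 + 92/81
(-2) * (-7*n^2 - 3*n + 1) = 14*n^2 + 6*n - 2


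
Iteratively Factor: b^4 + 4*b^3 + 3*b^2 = (b)*(b^3 + 4*b^2 + 3*b) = b*(b + 1)*(b^2 + 3*b) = b*(b + 1)*(b + 3)*(b)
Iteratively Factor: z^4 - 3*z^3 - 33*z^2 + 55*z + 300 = (z + 3)*(z^3 - 6*z^2 - 15*z + 100) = (z - 5)*(z + 3)*(z^2 - z - 20) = (z - 5)*(z + 3)*(z + 4)*(z - 5)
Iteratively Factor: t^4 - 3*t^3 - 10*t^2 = (t)*(t^3 - 3*t^2 - 10*t) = t*(t - 5)*(t^2 + 2*t) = t*(t - 5)*(t + 2)*(t)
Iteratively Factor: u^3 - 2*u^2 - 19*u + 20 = (u - 5)*(u^2 + 3*u - 4) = (u - 5)*(u - 1)*(u + 4)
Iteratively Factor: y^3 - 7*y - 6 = (y + 2)*(y^2 - 2*y - 3) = (y + 1)*(y + 2)*(y - 3)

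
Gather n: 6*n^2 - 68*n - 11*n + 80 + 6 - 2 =6*n^2 - 79*n + 84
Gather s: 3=3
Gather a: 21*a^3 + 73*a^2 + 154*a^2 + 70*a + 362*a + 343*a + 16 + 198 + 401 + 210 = 21*a^3 + 227*a^2 + 775*a + 825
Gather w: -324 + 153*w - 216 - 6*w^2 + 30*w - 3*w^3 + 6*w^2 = -3*w^3 + 183*w - 540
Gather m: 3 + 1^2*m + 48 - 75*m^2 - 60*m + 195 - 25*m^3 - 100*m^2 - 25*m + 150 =-25*m^3 - 175*m^2 - 84*m + 396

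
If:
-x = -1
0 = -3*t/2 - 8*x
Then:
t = -16/3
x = 1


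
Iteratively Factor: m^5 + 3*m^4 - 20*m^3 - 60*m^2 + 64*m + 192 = (m + 4)*(m^4 - m^3 - 16*m^2 + 4*m + 48) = (m - 4)*(m + 4)*(m^3 + 3*m^2 - 4*m - 12) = (m - 4)*(m - 2)*(m + 4)*(m^2 + 5*m + 6) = (m - 4)*(m - 2)*(m + 3)*(m + 4)*(m + 2)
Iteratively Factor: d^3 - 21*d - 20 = (d + 4)*(d^2 - 4*d - 5) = (d + 1)*(d + 4)*(d - 5)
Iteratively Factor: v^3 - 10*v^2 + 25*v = (v)*(v^2 - 10*v + 25) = v*(v - 5)*(v - 5)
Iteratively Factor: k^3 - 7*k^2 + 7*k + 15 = (k + 1)*(k^2 - 8*k + 15) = (k - 5)*(k + 1)*(k - 3)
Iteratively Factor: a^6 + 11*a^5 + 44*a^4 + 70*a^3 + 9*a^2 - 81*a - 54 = (a + 2)*(a^5 + 9*a^4 + 26*a^3 + 18*a^2 - 27*a - 27) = (a + 2)*(a + 3)*(a^4 + 6*a^3 + 8*a^2 - 6*a - 9) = (a + 2)*(a + 3)^2*(a^3 + 3*a^2 - a - 3) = (a - 1)*(a + 2)*(a + 3)^2*(a^2 + 4*a + 3) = (a - 1)*(a + 1)*(a + 2)*(a + 3)^2*(a + 3)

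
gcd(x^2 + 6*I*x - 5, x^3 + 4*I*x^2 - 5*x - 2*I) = x + I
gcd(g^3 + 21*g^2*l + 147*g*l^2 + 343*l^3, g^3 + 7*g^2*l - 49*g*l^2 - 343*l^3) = g^2 + 14*g*l + 49*l^2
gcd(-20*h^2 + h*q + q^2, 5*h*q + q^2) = 5*h + q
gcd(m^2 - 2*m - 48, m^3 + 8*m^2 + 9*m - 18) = m + 6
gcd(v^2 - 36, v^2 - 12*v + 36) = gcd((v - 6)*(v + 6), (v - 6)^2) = v - 6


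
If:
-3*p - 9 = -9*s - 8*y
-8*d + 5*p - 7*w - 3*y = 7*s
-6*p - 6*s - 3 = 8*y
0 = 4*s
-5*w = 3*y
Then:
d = -71/96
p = -4/3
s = 0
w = -3/8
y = 5/8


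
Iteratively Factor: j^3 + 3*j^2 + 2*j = (j)*(j^2 + 3*j + 2) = j*(j + 2)*(j + 1)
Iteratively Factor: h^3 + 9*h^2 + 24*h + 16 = (h + 1)*(h^2 + 8*h + 16) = (h + 1)*(h + 4)*(h + 4)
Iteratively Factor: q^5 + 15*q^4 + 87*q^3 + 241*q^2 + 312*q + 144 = (q + 1)*(q^4 + 14*q^3 + 73*q^2 + 168*q + 144) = (q + 1)*(q + 3)*(q^3 + 11*q^2 + 40*q + 48) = (q + 1)*(q + 3)*(q + 4)*(q^2 + 7*q + 12) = (q + 1)*(q + 3)*(q + 4)^2*(q + 3)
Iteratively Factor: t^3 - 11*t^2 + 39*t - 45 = (t - 3)*(t^2 - 8*t + 15) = (t - 5)*(t - 3)*(t - 3)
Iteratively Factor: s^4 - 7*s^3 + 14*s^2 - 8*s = (s)*(s^3 - 7*s^2 + 14*s - 8) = s*(s - 4)*(s^2 - 3*s + 2) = s*(s - 4)*(s - 1)*(s - 2)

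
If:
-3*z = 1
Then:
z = -1/3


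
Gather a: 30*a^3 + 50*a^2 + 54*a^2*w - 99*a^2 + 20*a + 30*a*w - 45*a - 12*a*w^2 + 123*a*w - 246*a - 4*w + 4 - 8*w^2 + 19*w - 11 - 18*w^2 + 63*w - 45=30*a^3 + a^2*(54*w - 49) + a*(-12*w^2 + 153*w - 271) - 26*w^2 + 78*w - 52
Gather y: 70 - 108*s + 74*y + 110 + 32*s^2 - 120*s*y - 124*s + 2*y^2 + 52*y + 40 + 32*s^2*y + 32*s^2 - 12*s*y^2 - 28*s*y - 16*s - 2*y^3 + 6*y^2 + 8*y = 64*s^2 - 248*s - 2*y^3 + y^2*(8 - 12*s) + y*(32*s^2 - 148*s + 134) + 220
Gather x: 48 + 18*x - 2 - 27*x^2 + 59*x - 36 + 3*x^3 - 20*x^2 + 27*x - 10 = 3*x^3 - 47*x^2 + 104*x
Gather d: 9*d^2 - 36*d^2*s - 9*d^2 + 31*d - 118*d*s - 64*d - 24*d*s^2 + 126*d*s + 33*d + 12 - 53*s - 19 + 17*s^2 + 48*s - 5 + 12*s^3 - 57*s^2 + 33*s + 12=-36*d^2*s + d*(-24*s^2 + 8*s) + 12*s^3 - 40*s^2 + 28*s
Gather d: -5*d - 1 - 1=-5*d - 2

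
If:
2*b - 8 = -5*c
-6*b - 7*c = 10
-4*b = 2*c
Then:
No Solution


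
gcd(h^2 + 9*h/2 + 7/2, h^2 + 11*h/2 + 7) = h + 7/2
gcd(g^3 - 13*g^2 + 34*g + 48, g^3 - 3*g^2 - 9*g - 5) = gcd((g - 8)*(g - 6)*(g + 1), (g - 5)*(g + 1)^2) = g + 1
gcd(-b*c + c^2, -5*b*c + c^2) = c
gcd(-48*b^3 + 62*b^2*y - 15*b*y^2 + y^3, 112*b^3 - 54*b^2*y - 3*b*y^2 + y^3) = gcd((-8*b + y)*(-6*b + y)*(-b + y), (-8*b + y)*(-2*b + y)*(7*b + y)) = -8*b + y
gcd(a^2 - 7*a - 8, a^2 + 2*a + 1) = a + 1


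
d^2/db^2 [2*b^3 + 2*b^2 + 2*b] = 12*b + 4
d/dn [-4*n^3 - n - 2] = -12*n^2 - 1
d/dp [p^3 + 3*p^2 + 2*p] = 3*p^2 + 6*p + 2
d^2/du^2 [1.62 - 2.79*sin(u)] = 2.79*sin(u)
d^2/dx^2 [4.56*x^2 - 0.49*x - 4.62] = 9.12000000000000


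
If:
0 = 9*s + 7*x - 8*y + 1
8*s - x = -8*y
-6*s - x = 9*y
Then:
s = -17/433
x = -24/433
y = 14/433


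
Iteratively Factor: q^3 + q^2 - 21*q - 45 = (q + 3)*(q^2 - 2*q - 15) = (q - 5)*(q + 3)*(q + 3)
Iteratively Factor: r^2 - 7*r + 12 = (r - 3)*(r - 4)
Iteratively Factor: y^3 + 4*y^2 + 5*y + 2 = (y + 2)*(y^2 + 2*y + 1) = (y + 1)*(y + 2)*(y + 1)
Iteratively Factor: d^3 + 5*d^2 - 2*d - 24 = (d - 2)*(d^2 + 7*d + 12) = (d - 2)*(d + 4)*(d + 3)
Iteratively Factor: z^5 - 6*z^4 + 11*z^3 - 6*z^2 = (z - 3)*(z^4 - 3*z^3 + 2*z^2) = z*(z - 3)*(z^3 - 3*z^2 + 2*z) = z*(z - 3)*(z - 2)*(z^2 - z) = z^2*(z - 3)*(z - 2)*(z - 1)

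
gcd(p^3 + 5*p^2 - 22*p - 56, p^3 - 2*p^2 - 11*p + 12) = p - 4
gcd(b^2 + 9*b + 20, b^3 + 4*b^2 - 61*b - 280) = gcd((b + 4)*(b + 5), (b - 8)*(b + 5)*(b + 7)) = b + 5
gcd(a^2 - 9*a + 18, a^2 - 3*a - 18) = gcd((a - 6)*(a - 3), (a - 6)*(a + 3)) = a - 6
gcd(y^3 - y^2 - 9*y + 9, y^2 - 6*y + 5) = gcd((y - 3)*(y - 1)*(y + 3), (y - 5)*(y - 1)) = y - 1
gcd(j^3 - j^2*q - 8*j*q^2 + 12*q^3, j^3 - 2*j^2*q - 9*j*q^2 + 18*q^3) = -j^2 - j*q + 6*q^2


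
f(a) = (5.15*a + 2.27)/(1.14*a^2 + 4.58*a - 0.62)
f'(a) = (-2.28*a - 4.58)*(5.15*a + 2.27)/(1.14*a^2 + 4.58*a - 0.62)^2 + 5.15/(1.14*a^2 + 4.58*a - 0.62)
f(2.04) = 0.95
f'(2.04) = -0.27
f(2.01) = 0.96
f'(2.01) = -0.27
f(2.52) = 0.84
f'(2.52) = -0.19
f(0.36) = 3.51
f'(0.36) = -11.71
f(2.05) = 0.95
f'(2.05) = -0.27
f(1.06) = 1.40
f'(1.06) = -0.84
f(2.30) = 0.89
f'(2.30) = -0.22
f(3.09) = 0.74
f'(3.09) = -0.14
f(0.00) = -3.66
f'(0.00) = -35.35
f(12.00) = 0.29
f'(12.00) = -0.02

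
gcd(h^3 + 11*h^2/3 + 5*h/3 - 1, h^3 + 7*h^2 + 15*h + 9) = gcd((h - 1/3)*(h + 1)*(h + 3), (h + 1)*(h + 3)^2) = h^2 + 4*h + 3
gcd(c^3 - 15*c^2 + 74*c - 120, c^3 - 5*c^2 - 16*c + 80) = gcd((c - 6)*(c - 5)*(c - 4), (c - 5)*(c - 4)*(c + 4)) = c^2 - 9*c + 20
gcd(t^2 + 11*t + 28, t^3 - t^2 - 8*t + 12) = 1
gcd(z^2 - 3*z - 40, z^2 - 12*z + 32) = z - 8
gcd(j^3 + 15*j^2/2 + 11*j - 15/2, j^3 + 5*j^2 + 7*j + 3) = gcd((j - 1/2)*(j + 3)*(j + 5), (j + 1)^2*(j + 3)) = j + 3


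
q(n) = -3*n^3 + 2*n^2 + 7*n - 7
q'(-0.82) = -2.33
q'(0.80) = 4.44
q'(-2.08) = -40.26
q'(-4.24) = -171.76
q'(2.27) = -30.30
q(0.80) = -1.66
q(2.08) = -10.78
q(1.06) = -0.91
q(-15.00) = 10463.00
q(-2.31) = 24.48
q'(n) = -9*n^2 + 4*n + 7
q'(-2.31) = -50.26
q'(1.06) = 1.13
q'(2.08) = -23.62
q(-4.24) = 227.95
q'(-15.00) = -2078.00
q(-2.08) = 14.09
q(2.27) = -15.90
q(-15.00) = 10463.00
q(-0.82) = -9.74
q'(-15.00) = -2078.00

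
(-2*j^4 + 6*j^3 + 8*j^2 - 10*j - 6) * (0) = 0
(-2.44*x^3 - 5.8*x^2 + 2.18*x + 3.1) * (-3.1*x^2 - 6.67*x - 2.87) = 7.564*x^5 + 34.2548*x^4 + 38.9308*x^3 - 7.5046*x^2 - 26.9336*x - 8.897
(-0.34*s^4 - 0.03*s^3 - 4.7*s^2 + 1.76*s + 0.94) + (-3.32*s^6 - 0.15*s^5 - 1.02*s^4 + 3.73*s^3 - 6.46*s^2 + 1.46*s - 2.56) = -3.32*s^6 - 0.15*s^5 - 1.36*s^4 + 3.7*s^3 - 11.16*s^2 + 3.22*s - 1.62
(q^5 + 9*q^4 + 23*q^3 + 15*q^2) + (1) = q^5 + 9*q^4 + 23*q^3 + 15*q^2 + 1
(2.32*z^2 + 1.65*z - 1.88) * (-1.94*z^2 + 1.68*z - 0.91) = -4.5008*z^4 + 0.6966*z^3 + 4.308*z^2 - 4.6599*z + 1.7108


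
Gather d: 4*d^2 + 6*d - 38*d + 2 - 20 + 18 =4*d^2 - 32*d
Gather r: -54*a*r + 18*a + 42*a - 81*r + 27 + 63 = 60*a + r*(-54*a - 81) + 90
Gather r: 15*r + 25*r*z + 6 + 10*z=r*(25*z + 15) + 10*z + 6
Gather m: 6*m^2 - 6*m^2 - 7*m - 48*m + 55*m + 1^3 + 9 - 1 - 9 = 0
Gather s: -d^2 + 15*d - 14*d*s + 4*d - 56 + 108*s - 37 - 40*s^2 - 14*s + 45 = -d^2 + 19*d - 40*s^2 + s*(94 - 14*d) - 48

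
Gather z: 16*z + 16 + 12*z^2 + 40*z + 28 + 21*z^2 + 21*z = 33*z^2 + 77*z + 44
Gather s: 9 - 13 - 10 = -14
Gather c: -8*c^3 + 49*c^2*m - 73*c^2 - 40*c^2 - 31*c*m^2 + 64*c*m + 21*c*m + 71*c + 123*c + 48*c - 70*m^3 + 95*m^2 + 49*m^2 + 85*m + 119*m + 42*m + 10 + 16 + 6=-8*c^3 + c^2*(49*m - 113) + c*(-31*m^2 + 85*m + 242) - 70*m^3 + 144*m^2 + 246*m + 32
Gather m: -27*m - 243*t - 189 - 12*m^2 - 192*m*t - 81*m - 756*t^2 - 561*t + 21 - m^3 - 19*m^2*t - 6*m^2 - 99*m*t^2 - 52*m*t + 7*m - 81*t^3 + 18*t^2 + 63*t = -m^3 + m^2*(-19*t - 18) + m*(-99*t^2 - 244*t - 101) - 81*t^3 - 738*t^2 - 741*t - 168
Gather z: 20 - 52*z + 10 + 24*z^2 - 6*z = 24*z^2 - 58*z + 30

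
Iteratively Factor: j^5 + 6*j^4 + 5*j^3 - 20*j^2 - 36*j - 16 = (j - 2)*(j^4 + 8*j^3 + 21*j^2 + 22*j + 8) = (j - 2)*(j + 1)*(j^3 + 7*j^2 + 14*j + 8) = (j - 2)*(j + 1)*(j + 2)*(j^2 + 5*j + 4) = (j - 2)*(j + 1)^2*(j + 2)*(j + 4)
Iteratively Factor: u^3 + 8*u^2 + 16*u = (u + 4)*(u^2 + 4*u) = u*(u + 4)*(u + 4)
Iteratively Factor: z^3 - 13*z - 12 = (z + 1)*(z^2 - z - 12) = (z - 4)*(z + 1)*(z + 3)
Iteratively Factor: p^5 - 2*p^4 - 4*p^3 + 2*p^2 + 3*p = (p - 3)*(p^4 + p^3 - p^2 - p) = (p - 3)*(p - 1)*(p^3 + 2*p^2 + p) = (p - 3)*(p - 1)*(p + 1)*(p^2 + p) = p*(p - 3)*(p - 1)*(p + 1)*(p + 1)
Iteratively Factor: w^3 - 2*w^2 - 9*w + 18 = (w + 3)*(w^2 - 5*w + 6) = (w - 2)*(w + 3)*(w - 3)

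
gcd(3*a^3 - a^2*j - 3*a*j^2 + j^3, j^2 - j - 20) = 1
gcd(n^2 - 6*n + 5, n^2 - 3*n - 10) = n - 5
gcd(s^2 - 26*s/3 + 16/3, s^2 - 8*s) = s - 8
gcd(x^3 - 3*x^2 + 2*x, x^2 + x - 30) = 1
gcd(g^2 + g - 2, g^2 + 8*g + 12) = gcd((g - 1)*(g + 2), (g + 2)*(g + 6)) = g + 2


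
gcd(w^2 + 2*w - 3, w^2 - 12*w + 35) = 1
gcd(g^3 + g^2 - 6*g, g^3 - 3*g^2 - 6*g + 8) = 1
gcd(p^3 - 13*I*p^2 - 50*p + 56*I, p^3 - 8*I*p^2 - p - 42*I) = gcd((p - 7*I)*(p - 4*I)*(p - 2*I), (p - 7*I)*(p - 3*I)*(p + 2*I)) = p - 7*I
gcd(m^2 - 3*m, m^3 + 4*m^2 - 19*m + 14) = 1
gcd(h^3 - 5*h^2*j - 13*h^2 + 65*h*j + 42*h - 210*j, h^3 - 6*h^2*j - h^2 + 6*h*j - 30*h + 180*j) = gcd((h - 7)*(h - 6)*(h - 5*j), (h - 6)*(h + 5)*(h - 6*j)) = h - 6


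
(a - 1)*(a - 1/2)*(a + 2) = a^3 + a^2/2 - 5*a/2 + 1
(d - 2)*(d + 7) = d^2 + 5*d - 14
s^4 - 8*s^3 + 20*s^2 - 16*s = s*(s - 4)*(s - 2)^2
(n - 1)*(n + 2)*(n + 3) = n^3 + 4*n^2 + n - 6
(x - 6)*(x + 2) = x^2 - 4*x - 12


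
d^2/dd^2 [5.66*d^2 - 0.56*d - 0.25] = 11.3200000000000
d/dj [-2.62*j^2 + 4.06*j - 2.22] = 4.06 - 5.24*j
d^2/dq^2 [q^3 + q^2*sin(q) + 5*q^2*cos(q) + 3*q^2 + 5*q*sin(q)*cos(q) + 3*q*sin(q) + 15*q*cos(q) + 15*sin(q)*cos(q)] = -q^2*sin(q) - 5*q^2*cos(q) - 23*q*sin(q) - 10*q*sin(2*q) - 11*q*cos(q) + 6*q - 28*sin(q) - 30*sin(2*q) + 16*cos(q) + 10*cos(2*q) + 6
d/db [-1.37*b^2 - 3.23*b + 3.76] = -2.74*b - 3.23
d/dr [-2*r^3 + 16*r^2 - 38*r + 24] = -6*r^2 + 32*r - 38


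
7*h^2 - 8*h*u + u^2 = (-7*h + u)*(-h + u)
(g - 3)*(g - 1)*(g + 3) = g^3 - g^2 - 9*g + 9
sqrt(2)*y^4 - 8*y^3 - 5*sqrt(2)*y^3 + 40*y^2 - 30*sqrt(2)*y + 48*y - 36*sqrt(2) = (y - 6)*(y - 3*sqrt(2))*(y - sqrt(2))*(sqrt(2)*y + sqrt(2))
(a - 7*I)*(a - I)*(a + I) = a^3 - 7*I*a^2 + a - 7*I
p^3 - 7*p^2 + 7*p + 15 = (p - 5)*(p - 3)*(p + 1)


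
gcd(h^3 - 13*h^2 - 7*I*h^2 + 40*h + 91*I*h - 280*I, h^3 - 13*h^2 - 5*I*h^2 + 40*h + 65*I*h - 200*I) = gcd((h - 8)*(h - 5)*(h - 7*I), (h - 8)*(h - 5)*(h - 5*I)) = h^2 - 13*h + 40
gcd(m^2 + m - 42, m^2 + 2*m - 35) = m + 7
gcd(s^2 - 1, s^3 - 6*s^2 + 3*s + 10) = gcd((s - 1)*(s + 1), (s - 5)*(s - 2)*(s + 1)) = s + 1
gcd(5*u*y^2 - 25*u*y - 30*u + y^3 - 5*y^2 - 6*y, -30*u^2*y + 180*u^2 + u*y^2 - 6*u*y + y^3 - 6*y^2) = y - 6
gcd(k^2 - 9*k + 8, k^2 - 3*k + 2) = k - 1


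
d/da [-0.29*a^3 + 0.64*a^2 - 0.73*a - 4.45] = -0.87*a^2 + 1.28*a - 0.73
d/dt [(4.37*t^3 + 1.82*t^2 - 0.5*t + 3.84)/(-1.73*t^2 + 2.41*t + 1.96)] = (-7.5601*t^4 + 21.0634*t^3 + 29.2168*t^2 + 20.4208*t - 10.2344)/(2.9929*t^4 - 8.3386*t^3 - 0.9735*t^2 + 9.4472*t + 3.8416)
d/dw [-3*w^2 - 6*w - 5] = -6*w - 6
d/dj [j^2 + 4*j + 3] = 2*j + 4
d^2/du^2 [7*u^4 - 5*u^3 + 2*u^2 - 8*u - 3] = 84*u^2 - 30*u + 4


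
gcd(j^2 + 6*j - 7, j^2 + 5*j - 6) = j - 1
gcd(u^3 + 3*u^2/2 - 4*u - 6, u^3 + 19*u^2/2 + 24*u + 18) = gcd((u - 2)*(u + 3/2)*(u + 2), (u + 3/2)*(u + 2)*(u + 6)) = u^2 + 7*u/2 + 3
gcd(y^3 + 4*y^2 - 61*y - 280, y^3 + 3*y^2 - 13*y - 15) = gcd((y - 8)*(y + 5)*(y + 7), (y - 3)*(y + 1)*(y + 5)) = y + 5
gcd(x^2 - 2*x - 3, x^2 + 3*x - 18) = x - 3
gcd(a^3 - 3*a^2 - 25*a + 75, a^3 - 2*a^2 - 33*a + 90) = a^2 - 8*a + 15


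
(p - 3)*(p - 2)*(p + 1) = p^3 - 4*p^2 + p + 6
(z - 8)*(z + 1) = z^2 - 7*z - 8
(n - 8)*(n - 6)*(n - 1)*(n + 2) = n^4 - 13*n^3 + 32*n^2 + 76*n - 96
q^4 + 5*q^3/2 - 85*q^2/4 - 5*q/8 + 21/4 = (q - 7/2)*(q - 1/2)*(q + 1/2)*(q + 6)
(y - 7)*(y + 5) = y^2 - 2*y - 35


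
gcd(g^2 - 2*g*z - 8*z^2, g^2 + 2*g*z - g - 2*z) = g + 2*z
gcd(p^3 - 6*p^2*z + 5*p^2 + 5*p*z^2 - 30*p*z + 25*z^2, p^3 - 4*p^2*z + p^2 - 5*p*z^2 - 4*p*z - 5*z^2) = -p + 5*z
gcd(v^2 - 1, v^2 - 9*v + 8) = v - 1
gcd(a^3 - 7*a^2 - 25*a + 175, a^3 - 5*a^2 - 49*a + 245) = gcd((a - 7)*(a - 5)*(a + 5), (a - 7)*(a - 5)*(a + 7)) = a^2 - 12*a + 35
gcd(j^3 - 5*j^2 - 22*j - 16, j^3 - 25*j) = 1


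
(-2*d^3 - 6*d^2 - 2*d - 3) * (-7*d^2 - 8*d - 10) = 14*d^5 + 58*d^4 + 82*d^3 + 97*d^2 + 44*d + 30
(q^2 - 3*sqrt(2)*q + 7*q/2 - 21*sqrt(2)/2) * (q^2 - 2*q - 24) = q^4 - 3*sqrt(2)*q^3 + 3*q^3/2 - 31*q^2 - 9*sqrt(2)*q^2/2 - 84*q + 93*sqrt(2)*q + 252*sqrt(2)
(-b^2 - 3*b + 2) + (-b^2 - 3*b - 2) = -2*b^2 - 6*b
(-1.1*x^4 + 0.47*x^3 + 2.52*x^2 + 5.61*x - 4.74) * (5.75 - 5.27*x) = 5.797*x^5 - 8.8019*x^4 - 10.5779*x^3 - 15.0747*x^2 + 57.2373*x - 27.255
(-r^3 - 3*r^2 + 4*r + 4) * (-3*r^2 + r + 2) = 3*r^5 + 8*r^4 - 17*r^3 - 14*r^2 + 12*r + 8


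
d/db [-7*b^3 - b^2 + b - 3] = -21*b^2 - 2*b + 1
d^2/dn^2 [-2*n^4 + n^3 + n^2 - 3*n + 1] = -24*n^2 + 6*n + 2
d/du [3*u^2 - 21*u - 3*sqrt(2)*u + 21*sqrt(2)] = 6*u - 21 - 3*sqrt(2)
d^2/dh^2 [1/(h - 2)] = 2/(h - 2)^3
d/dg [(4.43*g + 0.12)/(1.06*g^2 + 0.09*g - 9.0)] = (4.6958*g^2 + 0.3987*g - (2.12*g + 0.09)*(4.43*g + 0.12) - 39.87)/(1.06*g^2 + 0.09*g - 9.0)^2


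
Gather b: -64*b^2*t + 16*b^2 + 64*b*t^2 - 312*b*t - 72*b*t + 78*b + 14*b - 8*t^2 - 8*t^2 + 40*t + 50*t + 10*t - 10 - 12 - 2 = b^2*(16 - 64*t) + b*(64*t^2 - 384*t + 92) - 16*t^2 + 100*t - 24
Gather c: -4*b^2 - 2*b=-4*b^2 - 2*b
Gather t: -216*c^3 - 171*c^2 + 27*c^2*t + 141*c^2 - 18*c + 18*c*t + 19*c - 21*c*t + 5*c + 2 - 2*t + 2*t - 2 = -216*c^3 - 30*c^2 + 6*c + t*(27*c^2 - 3*c)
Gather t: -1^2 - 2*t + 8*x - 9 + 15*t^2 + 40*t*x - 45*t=15*t^2 + t*(40*x - 47) + 8*x - 10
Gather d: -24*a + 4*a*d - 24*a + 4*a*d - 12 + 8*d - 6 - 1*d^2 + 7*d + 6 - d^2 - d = -48*a - 2*d^2 + d*(8*a + 14) - 12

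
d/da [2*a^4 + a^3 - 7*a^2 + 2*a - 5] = 8*a^3 + 3*a^2 - 14*a + 2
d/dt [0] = 0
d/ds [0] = 0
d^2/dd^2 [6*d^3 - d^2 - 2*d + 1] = 36*d - 2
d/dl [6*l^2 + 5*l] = 12*l + 5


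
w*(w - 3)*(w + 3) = w^3 - 9*w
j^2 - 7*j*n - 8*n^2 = (j - 8*n)*(j + n)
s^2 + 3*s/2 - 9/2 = (s - 3/2)*(s + 3)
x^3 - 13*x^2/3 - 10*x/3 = x*(x - 5)*(x + 2/3)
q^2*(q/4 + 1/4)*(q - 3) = q^4/4 - q^3/2 - 3*q^2/4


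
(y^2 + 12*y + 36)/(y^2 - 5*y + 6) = (y^2 + 12*y + 36)/(y^2 - 5*y + 6)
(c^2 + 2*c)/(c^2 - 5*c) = (c + 2)/(c - 5)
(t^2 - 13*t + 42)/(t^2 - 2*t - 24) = (t - 7)/(t + 4)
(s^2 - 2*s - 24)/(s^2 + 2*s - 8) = (s - 6)/(s - 2)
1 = 1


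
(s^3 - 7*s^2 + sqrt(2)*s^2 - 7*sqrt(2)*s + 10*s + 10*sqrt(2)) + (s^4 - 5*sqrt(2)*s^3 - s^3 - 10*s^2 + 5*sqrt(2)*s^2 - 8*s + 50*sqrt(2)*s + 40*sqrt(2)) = s^4 - 5*sqrt(2)*s^3 - 17*s^2 + 6*sqrt(2)*s^2 + 2*s + 43*sqrt(2)*s + 50*sqrt(2)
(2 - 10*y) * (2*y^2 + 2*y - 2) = -20*y^3 - 16*y^2 + 24*y - 4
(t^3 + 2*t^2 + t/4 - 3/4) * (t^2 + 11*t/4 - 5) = t^5 + 19*t^4/4 + 3*t^3/4 - 161*t^2/16 - 53*t/16 + 15/4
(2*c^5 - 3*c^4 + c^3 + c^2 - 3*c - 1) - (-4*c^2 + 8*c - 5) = 2*c^5 - 3*c^4 + c^3 + 5*c^2 - 11*c + 4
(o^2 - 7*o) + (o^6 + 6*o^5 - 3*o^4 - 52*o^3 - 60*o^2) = o^6 + 6*o^5 - 3*o^4 - 52*o^3 - 59*o^2 - 7*o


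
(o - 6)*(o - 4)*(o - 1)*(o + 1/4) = o^4 - 43*o^3/4 + 125*o^2/4 - 31*o/2 - 6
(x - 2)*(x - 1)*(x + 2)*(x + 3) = x^4 + 2*x^3 - 7*x^2 - 8*x + 12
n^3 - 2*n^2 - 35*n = n*(n - 7)*(n + 5)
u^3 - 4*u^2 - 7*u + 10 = (u - 5)*(u - 1)*(u + 2)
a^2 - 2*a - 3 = (a - 3)*(a + 1)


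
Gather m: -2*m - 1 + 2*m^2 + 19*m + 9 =2*m^2 + 17*m + 8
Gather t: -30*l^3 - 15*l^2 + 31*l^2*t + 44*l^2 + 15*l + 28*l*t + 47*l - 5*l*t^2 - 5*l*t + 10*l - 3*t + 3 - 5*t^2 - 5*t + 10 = -30*l^3 + 29*l^2 + 72*l + t^2*(-5*l - 5) + t*(31*l^2 + 23*l - 8) + 13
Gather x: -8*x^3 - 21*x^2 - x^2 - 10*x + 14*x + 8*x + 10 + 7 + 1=-8*x^3 - 22*x^2 + 12*x + 18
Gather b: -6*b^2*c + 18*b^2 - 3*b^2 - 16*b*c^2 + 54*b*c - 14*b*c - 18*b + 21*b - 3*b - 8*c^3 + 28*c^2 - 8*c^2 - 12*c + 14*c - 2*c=b^2*(15 - 6*c) + b*(-16*c^2 + 40*c) - 8*c^3 + 20*c^2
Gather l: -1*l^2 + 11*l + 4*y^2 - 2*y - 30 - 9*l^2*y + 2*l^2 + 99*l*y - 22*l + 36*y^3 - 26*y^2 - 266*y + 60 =l^2*(1 - 9*y) + l*(99*y - 11) + 36*y^3 - 22*y^2 - 268*y + 30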